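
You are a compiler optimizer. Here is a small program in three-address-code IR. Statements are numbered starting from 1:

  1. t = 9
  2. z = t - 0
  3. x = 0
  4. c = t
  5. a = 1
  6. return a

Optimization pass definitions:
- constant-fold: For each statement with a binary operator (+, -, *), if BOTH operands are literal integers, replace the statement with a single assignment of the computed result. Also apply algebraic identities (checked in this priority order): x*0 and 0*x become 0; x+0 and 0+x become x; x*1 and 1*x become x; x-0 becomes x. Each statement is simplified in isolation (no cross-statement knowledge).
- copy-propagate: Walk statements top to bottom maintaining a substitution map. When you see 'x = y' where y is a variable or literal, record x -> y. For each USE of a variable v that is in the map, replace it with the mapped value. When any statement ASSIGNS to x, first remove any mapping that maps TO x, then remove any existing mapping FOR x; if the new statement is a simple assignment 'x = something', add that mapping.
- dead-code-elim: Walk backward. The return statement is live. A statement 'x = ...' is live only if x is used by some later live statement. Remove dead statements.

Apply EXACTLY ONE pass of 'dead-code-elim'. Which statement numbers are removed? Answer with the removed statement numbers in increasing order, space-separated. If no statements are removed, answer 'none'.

Answer: 1 2 3 4

Derivation:
Backward liveness scan:
Stmt 1 't = 9': DEAD (t not in live set [])
Stmt 2 'z = t - 0': DEAD (z not in live set [])
Stmt 3 'x = 0': DEAD (x not in live set [])
Stmt 4 'c = t': DEAD (c not in live set [])
Stmt 5 'a = 1': KEEP (a is live); live-in = []
Stmt 6 'return a': KEEP (return); live-in = ['a']
Removed statement numbers: [1, 2, 3, 4]
Surviving IR:
  a = 1
  return a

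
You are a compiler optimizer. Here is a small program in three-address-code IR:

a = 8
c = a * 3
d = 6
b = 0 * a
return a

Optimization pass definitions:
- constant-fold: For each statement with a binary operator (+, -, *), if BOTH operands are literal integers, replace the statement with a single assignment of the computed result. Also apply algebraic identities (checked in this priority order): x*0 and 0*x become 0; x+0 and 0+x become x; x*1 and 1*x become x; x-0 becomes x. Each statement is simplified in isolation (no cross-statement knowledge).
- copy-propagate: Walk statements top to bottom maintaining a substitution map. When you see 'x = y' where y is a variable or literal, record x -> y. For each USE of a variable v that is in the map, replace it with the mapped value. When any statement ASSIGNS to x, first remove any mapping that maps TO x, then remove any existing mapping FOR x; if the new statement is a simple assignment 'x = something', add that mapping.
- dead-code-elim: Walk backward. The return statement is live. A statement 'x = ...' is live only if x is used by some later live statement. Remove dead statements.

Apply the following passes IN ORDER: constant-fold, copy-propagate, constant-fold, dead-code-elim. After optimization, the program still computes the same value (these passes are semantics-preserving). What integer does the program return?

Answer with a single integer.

Initial IR:
  a = 8
  c = a * 3
  d = 6
  b = 0 * a
  return a
After constant-fold (5 stmts):
  a = 8
  c = a * 3
  d = 6
  b = 0
  return a
After copy-propagate (5 stmts):
  a = 8
  c = 8 * 3
  d = 6
  b = 0
  return 8
After constant-fold (5 stmts):
  a = 8
  c = 24
  d = 6
  b = 0
  return 8
After dead-code-elim (1 stmts):
  return 8
Evaluate:
  a = 8  =>  a = 8
  c = a * 3  =>  c = 24
  d = 6  =>  d = 6
  b = 0 * a  =>  b = 0
  return a = 8

Answer: 8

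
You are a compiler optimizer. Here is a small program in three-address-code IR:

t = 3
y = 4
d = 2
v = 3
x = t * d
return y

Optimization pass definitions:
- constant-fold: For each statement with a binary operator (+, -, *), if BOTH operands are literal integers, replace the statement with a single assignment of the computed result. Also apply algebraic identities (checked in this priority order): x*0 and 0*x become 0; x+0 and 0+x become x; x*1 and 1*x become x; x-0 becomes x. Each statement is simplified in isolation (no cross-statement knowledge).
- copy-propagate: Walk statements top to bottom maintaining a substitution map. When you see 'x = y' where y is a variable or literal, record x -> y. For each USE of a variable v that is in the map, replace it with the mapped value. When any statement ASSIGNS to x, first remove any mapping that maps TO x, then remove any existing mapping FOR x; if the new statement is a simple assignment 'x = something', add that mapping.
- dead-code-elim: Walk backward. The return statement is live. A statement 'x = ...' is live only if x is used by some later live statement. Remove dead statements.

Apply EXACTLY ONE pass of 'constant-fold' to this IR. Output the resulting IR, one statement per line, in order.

Answer: t = 3
y = 4
d = 2
v = 3
x = t * d
return y

Derivation:
Applying constant-fold statement-by-statement:
  [1] t = 3  (unchanged)
  [2] y = 4  (unchanged)
  [3] d = 2  (unchanged)
  [4] v = 3  (unchanged)
  [5] x = t * d  (unchanged)
  [6] return y  (unchanged)
Result (6 stmts):
  t = 3
  y = 4
  d = 2
  v = 3
  x = t * d
  return y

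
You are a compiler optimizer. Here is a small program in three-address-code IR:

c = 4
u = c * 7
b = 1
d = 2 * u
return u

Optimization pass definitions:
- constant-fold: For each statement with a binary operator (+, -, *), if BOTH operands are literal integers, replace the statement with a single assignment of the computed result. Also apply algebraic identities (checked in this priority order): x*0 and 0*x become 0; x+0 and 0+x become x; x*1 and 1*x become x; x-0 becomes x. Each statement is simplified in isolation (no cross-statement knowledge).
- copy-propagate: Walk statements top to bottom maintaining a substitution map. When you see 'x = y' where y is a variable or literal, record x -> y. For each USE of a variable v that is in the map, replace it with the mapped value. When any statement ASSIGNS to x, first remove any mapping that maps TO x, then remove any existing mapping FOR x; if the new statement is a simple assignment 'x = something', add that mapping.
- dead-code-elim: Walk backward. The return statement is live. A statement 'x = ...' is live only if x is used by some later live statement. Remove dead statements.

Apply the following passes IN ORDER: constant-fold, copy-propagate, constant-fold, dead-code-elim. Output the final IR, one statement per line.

Initial IR:
  c = 4
  u = c * 7
  b = 1
  d = 2 * u
  return u
After constant-fold (5 stmts):
  c = 4
  u = c * 7
  b = 1
  d = 2 * u
  return u
After copy-propagate (5 stmts):
  c = 4
  u = 4 * 7
  b = 1
  d = 2 * u
  return u
After constant-fold (5 stmts):
  c = 4
  u = 28
  b = 1
  d = 2 * u
  return u
After dead-code-elim (2 stmts):
  u = 28
  return u

Answer: u = 28
return u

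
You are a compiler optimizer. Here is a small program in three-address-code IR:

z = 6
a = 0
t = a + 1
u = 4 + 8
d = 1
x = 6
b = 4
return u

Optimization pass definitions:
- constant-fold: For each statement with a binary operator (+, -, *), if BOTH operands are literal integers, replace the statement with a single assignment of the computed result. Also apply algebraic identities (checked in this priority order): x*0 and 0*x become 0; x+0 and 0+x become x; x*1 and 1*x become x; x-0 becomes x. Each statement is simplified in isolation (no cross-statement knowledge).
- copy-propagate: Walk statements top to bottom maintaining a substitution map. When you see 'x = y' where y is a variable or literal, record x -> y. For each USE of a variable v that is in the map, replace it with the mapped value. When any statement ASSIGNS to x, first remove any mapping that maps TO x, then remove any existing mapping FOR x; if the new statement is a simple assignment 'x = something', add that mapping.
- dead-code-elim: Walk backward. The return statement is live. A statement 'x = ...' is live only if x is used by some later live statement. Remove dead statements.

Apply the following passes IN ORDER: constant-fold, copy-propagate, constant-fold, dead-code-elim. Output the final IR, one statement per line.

Initial IR:
  z = 6
  a = 0
  t = a + 1
  u = 4 + 8
  d = 1
  x = 6
  b = 4
  return u
After constant-fold (8 stmts):
  z = 6
  a = 0
  t = a + 1
  u = 12
  d = 1
  x = 6
  b = 4
  return u
After copy-propagate (8 stmts):
  z = 6
  a = 0
  t = 0 + 1
  u = 12
  d = 1
  x = 6
  b = 4
  return 12
After constant-fold (8 stmts):
  z = 6
  a = 0
  t = 1
  u = 12
  d = 1
  x = 6
  b = 4
  return 12
After dead-code-elim (1 stmts):
  return 12

Answer: return 12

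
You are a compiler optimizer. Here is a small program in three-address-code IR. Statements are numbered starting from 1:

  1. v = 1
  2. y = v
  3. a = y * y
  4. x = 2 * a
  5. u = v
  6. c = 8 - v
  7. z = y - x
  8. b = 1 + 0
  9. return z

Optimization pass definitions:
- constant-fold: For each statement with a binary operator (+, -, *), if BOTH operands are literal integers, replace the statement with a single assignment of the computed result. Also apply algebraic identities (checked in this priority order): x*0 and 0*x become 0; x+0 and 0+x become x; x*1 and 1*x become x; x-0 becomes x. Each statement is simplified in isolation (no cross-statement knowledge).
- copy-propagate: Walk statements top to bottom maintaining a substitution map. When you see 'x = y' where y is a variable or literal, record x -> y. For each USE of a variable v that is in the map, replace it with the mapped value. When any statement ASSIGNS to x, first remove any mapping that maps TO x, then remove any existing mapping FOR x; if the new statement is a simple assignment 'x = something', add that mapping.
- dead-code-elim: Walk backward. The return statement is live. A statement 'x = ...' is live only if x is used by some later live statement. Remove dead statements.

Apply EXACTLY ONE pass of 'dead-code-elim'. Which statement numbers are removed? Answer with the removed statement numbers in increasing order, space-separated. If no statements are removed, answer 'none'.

Backward liveness scan:
Stmt 1 'v = 1': KEEP (v is live); live-in = []
Stmt 2 'y = v': KEEP (y is live); live-in = ['v']
Stmt 3 'a = y * y': KEEP (a is live); live-in = ['y']
Stmt 4 'x = 2 * a': KEEP (x is live); live-in = ['a', 'y']
Stmt 5 'u = v': DEAD (u not in live set ['x', 'y'])
Stmt 6 'c = 8 - v': DEAD (c not in live set ['x', 'y'])
Stmt 7 'z = y - x': KEEP (z is live); live-in = ['x', 'y']
Stmt 8 'b = 1 + 0': DEAD (b not in live set ['z'])
Stmt 9 'return z': KEEP (return); live-in = ['z']
Removed statement numbers: [5, 6, 8]
Surviving IR:
  v = 1
  y = v
  a = y * y
  x = 2 * a
  z = y - x
  return z

Answer: 5 6 8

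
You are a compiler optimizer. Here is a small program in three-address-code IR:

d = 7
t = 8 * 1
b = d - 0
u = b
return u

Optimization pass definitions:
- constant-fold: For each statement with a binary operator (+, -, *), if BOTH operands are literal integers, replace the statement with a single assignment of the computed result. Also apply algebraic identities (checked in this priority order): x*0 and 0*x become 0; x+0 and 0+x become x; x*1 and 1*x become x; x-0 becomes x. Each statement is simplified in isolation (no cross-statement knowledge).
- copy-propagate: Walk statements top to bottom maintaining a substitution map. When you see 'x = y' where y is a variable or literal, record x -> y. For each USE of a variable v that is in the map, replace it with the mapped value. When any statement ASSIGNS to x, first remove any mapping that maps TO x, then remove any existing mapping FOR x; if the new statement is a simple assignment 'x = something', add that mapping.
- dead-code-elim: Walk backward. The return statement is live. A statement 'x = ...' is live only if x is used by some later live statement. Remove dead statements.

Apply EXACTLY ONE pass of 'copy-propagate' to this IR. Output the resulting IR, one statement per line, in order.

Applying copy-propagate statement-by-statement:
  [1] d = 7  (unchanged)
  [2] t = 8 * 1  (unchanged)
  [3] b = d - 0  -> b = 7 - 0
  [4] u = b  (unchanged)
  [5] return u  -> return b
Result (5 stmts):
  d = 7
  t = 8 * 1
  b = 7 - 0
  u = b
  return b

Answer: d = 7
t = 8 * 1
b = 7 - 0
u = b
return b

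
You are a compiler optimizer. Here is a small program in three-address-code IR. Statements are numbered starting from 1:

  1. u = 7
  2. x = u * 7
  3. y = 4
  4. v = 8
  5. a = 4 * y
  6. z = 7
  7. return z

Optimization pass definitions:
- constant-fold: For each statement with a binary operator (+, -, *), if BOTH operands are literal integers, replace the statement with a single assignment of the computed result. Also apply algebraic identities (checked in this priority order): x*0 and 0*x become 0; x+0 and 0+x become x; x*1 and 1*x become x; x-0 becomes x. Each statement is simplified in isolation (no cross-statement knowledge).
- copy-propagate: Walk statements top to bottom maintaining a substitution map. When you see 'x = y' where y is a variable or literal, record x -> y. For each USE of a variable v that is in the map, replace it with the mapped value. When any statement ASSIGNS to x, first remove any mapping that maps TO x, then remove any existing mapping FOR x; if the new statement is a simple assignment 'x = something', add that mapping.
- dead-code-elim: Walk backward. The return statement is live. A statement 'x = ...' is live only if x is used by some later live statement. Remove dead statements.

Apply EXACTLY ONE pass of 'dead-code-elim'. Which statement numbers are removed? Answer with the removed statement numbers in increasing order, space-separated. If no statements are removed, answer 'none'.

Answer: 1 2 3 4 5

Derivation:
Backward liveness scan:
Stmt 1 'u = 7': DEAD (u not in live set [])
Stmt 2 'x = u * 7': DEAD (x not in live set [])
Stmt 3 'y = 4': DEAD (y not in live set [])
Stmt 4 'v = 8': DEAD (v not in live set [])
Stmt 5 'a = 4 * y': DEAD (a not in live set [])
Stmt 6 'z = 7': KEEP (z is live); live-in = []
Stmt 7 'return z': KEEP (return); live-in = ['z']
Removed statement numbers: [1, 2, 3, 4, 5]
Surviving IR:
  z = 7
  return z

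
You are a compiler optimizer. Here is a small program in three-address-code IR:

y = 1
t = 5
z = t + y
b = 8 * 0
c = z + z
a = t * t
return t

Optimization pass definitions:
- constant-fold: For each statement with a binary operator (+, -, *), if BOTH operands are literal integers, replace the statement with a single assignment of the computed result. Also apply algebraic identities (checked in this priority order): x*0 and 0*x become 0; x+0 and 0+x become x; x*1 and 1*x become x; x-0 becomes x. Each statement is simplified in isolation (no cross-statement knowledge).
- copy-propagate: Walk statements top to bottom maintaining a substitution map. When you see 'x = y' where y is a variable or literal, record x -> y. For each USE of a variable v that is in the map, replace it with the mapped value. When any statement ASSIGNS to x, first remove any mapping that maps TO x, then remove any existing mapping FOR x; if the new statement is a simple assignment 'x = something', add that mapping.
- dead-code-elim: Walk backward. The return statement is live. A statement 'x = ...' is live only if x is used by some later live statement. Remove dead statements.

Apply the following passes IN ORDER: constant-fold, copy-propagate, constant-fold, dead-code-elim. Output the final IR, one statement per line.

Initial IR:
  y = 1
  t = 5
  z = t + y
  b = 8 * 0
  c = z + z
  a = t * t
  return t
After constant-fold (7 stmts):
  y = 1
  t = 5
  z = t + y
  b = 0
  c = z + z
  a = t * t
  return t
After copy-propagate (7 stmts):
  y = 1
  t = 5
  z = 5 + 1
  b = 0
  c = z + z
  a = 5 * 5
  return 5
After constant-fold (7 stmts):
  y = 1
  t = 5
  z = 6
  b = 0
  c = z + z
  a = 25
  return 5
After dead-code-elim (1 stmts):
  return 5

Answer: return 5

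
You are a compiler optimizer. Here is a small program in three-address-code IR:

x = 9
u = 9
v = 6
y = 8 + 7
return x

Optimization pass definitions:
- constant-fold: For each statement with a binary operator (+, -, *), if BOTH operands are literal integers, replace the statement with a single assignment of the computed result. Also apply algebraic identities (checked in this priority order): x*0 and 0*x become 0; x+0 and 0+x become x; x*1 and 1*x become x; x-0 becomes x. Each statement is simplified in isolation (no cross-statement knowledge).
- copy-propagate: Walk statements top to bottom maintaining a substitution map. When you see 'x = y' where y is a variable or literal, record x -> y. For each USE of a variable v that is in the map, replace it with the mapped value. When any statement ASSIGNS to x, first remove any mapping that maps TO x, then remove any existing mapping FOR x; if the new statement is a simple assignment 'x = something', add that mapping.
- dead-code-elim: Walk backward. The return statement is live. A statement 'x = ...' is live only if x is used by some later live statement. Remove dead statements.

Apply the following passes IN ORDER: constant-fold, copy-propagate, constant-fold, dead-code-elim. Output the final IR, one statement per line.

Initial IR:
  x = 9
  u = 9
  v = 6
  y = 8 + 7
  return x
After constant-fold (5 stmts):
  x = 9
  u = 9
  v = 6
  y = 15
  return x
After copy-propagate (5 stmts):
  x = 9
  u = 9
  v = 6
  y = 15
  return 9
After constant-fold (5 stmts):
  x = 9
  u = 9
  v = 6
  y = 15
  return 9
After dead-code-elim (1 stmts):
  return 9

Answer: return 9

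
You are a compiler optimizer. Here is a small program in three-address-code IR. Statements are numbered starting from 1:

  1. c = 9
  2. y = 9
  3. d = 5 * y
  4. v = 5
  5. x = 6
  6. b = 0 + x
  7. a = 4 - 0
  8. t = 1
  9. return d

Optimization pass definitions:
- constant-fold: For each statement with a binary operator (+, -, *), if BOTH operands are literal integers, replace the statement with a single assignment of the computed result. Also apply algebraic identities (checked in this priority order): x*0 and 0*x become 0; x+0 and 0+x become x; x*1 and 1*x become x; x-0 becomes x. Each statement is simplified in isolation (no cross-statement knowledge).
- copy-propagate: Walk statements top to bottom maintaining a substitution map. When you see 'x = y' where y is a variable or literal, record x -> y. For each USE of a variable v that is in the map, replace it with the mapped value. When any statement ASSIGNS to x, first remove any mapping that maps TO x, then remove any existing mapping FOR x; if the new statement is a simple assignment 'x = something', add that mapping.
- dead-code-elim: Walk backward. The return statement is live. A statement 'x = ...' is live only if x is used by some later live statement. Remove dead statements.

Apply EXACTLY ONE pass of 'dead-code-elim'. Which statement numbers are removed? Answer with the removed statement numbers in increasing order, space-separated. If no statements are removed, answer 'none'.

Answer: 1 4 5 6 7 8

Derivation:
Backward liveness scan:
Stmt 1 'c = 9': DEAD (c not in live set [])
Stmt 2 'y = 9': KEEP (y is live); live-in = []
Stmt 3 'd = 5 * y': KEEP (d is live); live-in = ['y']
Stmt 4 'v = 5': DEAD (v not in live set ['d'])
Stmt 5 'x = 6': DEAD (x not in live set ['d'])
Stmt 6 'b = 0 + x': DEAD (b not in live set ['d'])
Stmt 7 'a = 4 - 0': DEAD (a not in live set ['d'])
Stmt 8 't = 1': DEAD (t not in live set ['d'])
Stmt 9 'return d': KEEP (return); live-in = ['d']
Removed statement numbers: [1, 4, 5, 6, 7, 8]
Surviving IR:
  y = 9
  d = 5 * y
  return d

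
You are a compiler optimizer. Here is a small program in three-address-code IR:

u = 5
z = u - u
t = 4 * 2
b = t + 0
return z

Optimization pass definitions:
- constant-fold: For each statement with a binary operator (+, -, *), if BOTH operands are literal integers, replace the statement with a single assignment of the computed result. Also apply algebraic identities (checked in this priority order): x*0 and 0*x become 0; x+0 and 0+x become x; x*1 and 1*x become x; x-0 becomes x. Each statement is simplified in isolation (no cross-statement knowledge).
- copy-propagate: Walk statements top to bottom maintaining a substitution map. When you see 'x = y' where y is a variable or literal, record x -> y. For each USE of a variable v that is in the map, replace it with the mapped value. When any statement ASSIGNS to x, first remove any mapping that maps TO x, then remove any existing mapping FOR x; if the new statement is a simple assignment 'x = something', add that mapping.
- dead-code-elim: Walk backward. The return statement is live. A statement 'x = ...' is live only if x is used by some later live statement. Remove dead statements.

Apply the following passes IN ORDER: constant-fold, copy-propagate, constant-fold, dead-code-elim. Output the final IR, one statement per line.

Answer: z = 0
return z

Derivation:
Initial IR:
  u = 5
  z = u - u
  t = 4 * 2
  b = t + 0
  return z
After constant-fold (5 stmts):
  u = 5
  z = u - u
  t = 8
  b = t
  return z
After copy-propagate (5 stmts):
  u = 5
  z = 5 - 5
  t = 8
  b = 8
  return z
After constant-fold (5 stmts):
  u = 5
  z = 0
  t = 8
  b = 8
  return z
After dead-code-elim (2 stmts):
  z = 0
  return z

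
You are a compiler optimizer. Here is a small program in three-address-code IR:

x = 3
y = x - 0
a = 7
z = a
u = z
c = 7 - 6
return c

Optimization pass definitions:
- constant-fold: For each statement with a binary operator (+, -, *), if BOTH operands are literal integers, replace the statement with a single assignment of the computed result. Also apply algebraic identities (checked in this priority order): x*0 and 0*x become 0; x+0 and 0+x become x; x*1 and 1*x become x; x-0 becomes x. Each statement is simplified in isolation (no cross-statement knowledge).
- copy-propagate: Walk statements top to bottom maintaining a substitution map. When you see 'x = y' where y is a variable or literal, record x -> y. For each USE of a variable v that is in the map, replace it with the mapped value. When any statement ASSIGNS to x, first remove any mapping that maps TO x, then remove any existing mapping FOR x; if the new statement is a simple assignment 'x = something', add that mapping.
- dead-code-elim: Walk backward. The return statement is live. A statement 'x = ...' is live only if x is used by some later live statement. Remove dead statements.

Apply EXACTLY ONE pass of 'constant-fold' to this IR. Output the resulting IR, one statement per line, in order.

Applying constant-fold statement-by-statement:
  [1] x = 3  (unchanged)
  [2] y = x - 0  -> y = x
  [3] a = 7  (unchanged)
  [4] z = a  (unchanged)
  [5] u = z  (unchanged)
  [6] c = 7 - 6  -> c = 1
  [7] return c  (unchanged)
Result (7 stmts):
  x = 3
  y = x
  a = 7
  z = a
  u = z
  c = 1
  return c

Answer: x = 3
y = x
a = 7
z = a
u = z
c = 1
return c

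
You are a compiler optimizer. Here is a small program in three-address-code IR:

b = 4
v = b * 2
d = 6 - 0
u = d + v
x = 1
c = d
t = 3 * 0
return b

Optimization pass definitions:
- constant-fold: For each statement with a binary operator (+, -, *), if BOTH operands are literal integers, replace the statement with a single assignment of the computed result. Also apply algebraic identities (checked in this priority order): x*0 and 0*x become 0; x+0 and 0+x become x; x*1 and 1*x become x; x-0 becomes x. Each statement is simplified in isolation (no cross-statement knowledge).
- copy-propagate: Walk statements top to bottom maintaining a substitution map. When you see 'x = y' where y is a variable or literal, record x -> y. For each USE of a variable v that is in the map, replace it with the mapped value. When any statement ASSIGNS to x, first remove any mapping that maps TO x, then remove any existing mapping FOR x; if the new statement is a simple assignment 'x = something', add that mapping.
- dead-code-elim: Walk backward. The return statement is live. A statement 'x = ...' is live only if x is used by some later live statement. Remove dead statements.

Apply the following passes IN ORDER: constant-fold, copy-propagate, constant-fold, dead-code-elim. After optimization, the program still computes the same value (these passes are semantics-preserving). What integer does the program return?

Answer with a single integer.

Answer: 4

Derivation:
Initial IR:
  b = 4
  v = b * 2
  d = 6 - 0
  u = d + v
  x = 1
  c = d
  t = 3 * 0
  return b
After constant-fold (8 stmts):
  b = 4
  v = b * 2
  d = 6
  u = d + v
  x = 1
  c = d
  t = 0
  return b
After copy-propagate (8 stmts):
  b = 4
  v = 4 * 2
  d = 6
  u = 6 + v
  x = 1
  c = 6
  t = 0
  return 4
After constant-fold (8 stmts):
  b = 4
  v = 8
  d = 6
  u = 6 + v
  x = 1
  c = 6
  t = 0
  return 4
After dead-code-elim (1 stmts):
  return 4
Evaluate:
  b = 4  =>  b = 4
  v = b * 2  =>  v = 8
  d = 6 - 0  =>  d = 6
  u = d + v  =>  u = 14
  x = 1  =>  x = 1
  c = d  =>  c = 6
  t = 3 * 0  =>  t = 0
  return b = 4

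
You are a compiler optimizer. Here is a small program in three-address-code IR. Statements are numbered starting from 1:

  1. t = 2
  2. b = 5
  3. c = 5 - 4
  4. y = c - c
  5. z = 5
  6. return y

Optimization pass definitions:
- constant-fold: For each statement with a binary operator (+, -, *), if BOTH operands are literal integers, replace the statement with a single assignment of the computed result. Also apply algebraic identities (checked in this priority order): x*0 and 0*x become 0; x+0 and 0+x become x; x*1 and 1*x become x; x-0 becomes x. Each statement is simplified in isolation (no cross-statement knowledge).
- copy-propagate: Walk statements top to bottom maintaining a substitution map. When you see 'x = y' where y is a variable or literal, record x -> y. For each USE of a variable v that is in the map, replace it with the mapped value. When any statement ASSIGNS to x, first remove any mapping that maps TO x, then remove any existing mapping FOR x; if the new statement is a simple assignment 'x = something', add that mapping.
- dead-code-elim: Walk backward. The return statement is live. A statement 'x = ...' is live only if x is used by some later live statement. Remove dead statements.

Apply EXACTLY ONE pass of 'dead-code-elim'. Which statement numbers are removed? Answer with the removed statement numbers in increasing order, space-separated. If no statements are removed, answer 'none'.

Answer: 1 2 5

Derivation:
Backward liveness scan:
Stmt 1 't = 2': DEAD (t not in live set [])
Stmt 2 'b = 5': DEAD (b not in live set [])
Stmt 3 'c = 5 - 4': KEEP (c is live); live-in = []
Stmt 4 'y = c - c': KEEP (y is live); live-in = ['c']
Stmt 5 'z = 5': DEAD (z not in live set ['y'])
Stmt 6 'return y': KEEP (return); live-in = ['y']
Removed statement numbers: [1, 2, 5]
Surviving IR:
  c = 5 - 4
  y = c - c
  return y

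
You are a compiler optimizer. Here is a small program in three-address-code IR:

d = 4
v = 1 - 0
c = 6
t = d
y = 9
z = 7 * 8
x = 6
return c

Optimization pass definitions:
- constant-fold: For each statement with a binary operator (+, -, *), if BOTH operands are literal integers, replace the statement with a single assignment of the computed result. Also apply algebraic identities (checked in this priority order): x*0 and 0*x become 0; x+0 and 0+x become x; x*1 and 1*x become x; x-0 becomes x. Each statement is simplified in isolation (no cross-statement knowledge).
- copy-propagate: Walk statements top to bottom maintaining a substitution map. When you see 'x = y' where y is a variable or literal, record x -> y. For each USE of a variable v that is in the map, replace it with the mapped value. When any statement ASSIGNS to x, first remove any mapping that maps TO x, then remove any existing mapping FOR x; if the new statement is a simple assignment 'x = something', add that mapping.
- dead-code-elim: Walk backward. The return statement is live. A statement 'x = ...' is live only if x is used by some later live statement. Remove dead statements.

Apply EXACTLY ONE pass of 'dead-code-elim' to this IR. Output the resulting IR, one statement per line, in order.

Applying dead-code-elim statement-by-statement:
  [8] return c  -> KEEP (return); live=['c']
  [7] x = 6  -> DEAD (x not live)
  [6] z = 7 * 8  -> DEAD (z not live)
  [5] y = 9  -> DEAD (y not live)
  [4] t = d  -> DEAD (t not live)
  [3] c = 6  -> KEEP; live=[]
  [2] v = 1 - 0  -> DEAD (v not live)
  [1] d = 4  -> DEAD (d not live)
Result (2 stmts):
  c = 6
  return c

Answer: c = 6
return c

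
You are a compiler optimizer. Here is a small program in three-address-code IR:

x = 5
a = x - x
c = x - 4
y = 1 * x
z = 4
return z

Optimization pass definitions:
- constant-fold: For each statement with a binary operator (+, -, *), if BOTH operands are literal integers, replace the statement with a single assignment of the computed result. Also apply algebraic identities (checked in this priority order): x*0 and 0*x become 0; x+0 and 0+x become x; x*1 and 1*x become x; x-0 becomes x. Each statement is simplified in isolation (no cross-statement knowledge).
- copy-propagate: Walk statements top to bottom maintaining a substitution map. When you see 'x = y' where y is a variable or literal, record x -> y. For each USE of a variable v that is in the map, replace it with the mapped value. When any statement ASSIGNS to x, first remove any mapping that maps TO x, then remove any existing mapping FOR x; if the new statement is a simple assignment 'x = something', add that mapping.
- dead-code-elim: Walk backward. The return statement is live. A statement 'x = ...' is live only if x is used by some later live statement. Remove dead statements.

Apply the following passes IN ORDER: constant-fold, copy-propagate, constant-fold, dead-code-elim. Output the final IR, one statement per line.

Initial IR:
  x = 5
  a = x - x
  c = x - 4
  y = 1 * x
  z = 4
  return z
After constant-fold (6 stmts):
  x = 5
  a = x - x
  c = x - 4
  y = x
  z = 4
  return z
After copy-propagate (6 stmts):
  x = 5
  a = 5 - 5
  c = 5 - 4
  y = 5
  z = 4
  return 4
After constant-fold (6 stmts):
  x = 5
  a = 0
  c = 1
  y = 5
  z = 4
  return 4
After dead-code-elim (1 stmts):
  return 4

Answer: return 4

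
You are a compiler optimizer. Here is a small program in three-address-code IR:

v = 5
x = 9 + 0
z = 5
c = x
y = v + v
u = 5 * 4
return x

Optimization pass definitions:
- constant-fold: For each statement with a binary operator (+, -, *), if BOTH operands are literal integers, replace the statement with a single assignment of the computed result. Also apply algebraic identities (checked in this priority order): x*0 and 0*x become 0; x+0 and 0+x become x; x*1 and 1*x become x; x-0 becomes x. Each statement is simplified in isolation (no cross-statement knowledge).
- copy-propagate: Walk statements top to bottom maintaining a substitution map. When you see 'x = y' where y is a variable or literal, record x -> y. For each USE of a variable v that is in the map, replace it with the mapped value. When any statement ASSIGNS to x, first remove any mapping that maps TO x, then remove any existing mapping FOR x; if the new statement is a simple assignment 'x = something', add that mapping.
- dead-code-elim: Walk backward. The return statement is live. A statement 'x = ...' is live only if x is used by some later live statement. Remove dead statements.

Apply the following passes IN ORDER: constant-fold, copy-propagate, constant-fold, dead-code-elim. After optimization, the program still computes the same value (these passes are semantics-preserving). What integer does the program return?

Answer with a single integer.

Initial IR:
  v = 5
  x = 9 + 0
  z = 5
  c = x
  y = v + v
  u = 5 * 4
  return x
After constant-fold (7 stmts):
  v = 5
  x = 9
  z = 5
  c = x
  y = v + v
  u = 20
  return x
After copy-propagate (7 stmts):
  v = 5
  x = 9
  z = 5
  c = 9
  y = 5 + 5
  u = 20
  return 9
After constant-fold (7 stmts):
  v = 5
  x = 9
  z = 5
  c = 9
  y = 10
  u = 20
  return 9
After dead-code-elim (1 stmts):
  return 9
Evaluate:
  v = 5  =>  v = 5
  x = 9 + 0  =>  x = 9
  z = 5  =>  z = 5
  c = x  =>  c = 9
  y = v + v  =>  y = 10
  u = 5 * 4  =>  u = 20
  return x = 9

Answer: 9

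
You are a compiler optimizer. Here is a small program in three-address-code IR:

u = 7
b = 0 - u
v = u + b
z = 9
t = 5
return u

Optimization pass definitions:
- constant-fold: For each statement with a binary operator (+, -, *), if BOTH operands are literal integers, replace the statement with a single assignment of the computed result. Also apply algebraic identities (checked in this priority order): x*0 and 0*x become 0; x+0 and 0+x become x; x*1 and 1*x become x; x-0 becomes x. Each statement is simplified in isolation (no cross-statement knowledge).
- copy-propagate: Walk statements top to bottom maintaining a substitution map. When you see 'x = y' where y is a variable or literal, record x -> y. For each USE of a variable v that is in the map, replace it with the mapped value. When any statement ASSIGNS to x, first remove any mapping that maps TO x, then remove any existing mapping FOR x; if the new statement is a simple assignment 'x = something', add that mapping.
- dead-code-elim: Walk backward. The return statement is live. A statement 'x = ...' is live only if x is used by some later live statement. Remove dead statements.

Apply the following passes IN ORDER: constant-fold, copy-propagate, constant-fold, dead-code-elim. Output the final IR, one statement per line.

Initial IR:
  u = 7
  b = 0 - u
  v = u + b
  z = 9
  t = 5
  return u
After constant-fold (6 stmts):
  u = 7
  b = 0 - u
  v = u + b
  z = 9
  t = 5
  return u
After copy-propagate (6 stmts):
  u = 7
  b = 0 - 7
  v = 7 + b
  z = 9
  t = 5
  return 7
After constant-fold (6 stmts):
  u = 7
  b = -7
  v = 7 + b
  z = 9
  t = 5
  return 7
After dead-code-elim (1 stmts):
  return 7

Answer: return 7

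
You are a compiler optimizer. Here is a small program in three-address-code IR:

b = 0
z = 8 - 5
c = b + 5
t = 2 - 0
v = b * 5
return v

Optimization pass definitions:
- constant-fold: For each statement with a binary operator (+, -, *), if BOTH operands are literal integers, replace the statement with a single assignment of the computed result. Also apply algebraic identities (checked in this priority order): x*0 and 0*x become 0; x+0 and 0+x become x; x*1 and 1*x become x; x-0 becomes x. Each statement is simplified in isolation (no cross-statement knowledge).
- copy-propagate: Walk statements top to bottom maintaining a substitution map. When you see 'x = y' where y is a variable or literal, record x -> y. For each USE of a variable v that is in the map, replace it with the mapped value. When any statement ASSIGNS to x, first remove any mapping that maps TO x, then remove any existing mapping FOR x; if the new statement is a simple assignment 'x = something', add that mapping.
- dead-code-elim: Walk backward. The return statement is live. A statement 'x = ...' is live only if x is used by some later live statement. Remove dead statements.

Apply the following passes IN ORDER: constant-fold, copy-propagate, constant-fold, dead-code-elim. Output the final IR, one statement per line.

Initial IR:
  b = 0
  z = 8 - 5
  c = b + 5
  t = 2 - 0
  v = b * 5
  return v
After constant-fold (6 stmts):
  b = 0
  z = 3
  c = b + 5
  t = 2
  v = b * 5
  return v
After copy-propagate (6 stmts):
  b = 0
  z = 3
  c = 0 + 5
  t = 2
  v = 0 * 5
  return v
After constant-fold (6 stmts):
  b = 0
  z = 3
  c = 5
  t = 2
  v = 0
  return v
After dead-code-elim (2 stmts):
  v = 0
  return v

Answer: v = 0
return v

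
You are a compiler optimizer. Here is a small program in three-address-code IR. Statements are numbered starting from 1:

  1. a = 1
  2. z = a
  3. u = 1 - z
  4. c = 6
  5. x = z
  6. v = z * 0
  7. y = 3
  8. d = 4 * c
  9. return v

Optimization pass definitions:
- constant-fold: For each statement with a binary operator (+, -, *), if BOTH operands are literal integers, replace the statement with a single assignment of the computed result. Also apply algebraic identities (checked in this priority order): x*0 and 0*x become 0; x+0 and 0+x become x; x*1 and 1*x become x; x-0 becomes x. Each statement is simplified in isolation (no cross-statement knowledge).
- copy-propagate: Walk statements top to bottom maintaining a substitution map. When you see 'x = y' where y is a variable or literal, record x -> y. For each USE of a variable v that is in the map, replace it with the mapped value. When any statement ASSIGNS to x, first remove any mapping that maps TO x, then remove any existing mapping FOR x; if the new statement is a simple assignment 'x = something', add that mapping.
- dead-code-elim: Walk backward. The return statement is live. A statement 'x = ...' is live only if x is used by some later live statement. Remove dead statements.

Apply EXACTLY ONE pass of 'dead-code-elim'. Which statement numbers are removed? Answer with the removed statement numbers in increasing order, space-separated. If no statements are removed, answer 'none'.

Backward liveness scan:
Stmt 1 'a = 1': KEEP (a is live); live-in = []
Stmt 2 'z = a': KEEP (z is live); live-in = ['a']
Stmt 3 'u = 1 - z': DEAD (u not in live set ['z'])
Stmt 4 'c = 6': DEAD (c not in live set ['z'])
Stmt 5 'x = z': DEAD (x not in live set ['z'])
Stmt 6 'v = z * 0': KEEP (v is live); live-in = ['z']
Stmt 7 'y = 3': DEAD (y not in live set ['v'])
Stmt 8 'd = 4 * c': DEAD (d not in live set ['v'])
Stmt 9 'return v': KEEP (return); live-in = ['v']
Removed statement numbers: [3, 4, 5, 7, 8]
Surviving IR:
  a = 1
  z = a
  v = z * 0
  return v

Answer: 3 4 5 7 8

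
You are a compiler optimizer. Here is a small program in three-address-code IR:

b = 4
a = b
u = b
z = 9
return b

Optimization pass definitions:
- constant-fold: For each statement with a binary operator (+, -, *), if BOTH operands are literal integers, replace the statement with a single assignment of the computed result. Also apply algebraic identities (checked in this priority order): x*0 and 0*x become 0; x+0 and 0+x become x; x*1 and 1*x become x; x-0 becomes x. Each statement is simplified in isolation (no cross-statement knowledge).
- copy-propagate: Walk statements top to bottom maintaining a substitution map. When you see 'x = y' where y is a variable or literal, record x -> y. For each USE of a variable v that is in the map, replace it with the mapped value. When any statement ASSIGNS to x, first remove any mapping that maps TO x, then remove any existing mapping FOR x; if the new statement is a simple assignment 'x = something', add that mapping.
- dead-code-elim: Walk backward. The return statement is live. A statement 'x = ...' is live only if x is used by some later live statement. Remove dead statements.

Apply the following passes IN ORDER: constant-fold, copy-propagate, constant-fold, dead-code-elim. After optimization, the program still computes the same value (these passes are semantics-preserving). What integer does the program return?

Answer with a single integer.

Initial IR:
  b = 4
  a = b
  u = b
  z = 9
  return b
After constant-fold (5 stmts):
  b = 4
  a = b
  u = b
  z = 9
  return b
After copy-propagate (5 stmts):
  b = 4
  a = 4
  u = 4
  z = 9
  return 4
After constant-fold (5 stmts):
  b = 4
  a = 4
  u = 4
  z = 9
  return 4
After dead-code-elim (1 stmts):
  return 4
Evaluate:
  b = 4  =>  b = 4
  a = b  =>  a = 4
  u = b  =>  u = 4
  z = 9  =>  z = 9
  return b = 4

Answer: 4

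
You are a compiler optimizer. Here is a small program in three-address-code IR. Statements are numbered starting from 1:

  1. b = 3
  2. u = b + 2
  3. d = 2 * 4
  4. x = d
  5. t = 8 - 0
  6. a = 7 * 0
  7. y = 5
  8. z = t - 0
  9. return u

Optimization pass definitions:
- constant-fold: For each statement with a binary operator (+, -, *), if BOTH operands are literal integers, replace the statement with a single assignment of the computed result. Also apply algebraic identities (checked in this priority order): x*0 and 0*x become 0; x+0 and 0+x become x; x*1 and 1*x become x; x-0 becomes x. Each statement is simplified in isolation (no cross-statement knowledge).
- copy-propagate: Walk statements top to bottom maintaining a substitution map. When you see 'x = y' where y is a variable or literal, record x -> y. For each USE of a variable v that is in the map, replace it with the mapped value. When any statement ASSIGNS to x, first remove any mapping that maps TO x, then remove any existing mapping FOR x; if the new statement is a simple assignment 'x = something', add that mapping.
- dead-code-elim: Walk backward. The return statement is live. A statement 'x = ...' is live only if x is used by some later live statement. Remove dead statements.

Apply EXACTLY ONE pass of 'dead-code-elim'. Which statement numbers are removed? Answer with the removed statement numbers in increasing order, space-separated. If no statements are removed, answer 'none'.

Backward liveness scan:
Stmt 1 'b = 3': KEEP (b is live); live-in = []
Stmt 2 'u = b + 2': KEEP (u is live); live-in = ['b']
Stmt 3 'd = 2 * 4': DEAD (d not in live set ['u'])
Stmt 4 'x = d': DEAD (x not in live set ['u'])
Stmt 5 't = 8 - 0': DEAD (t not in live set ['u'])
Stmt 6 'a = 7 * 0': DEAD (a not in live set ['u'])
Stmt 7 'y = 5': DEAD (y not in live set ['u'])
Stmt 8 'z = t - 0': DEAD (z not in live set ['u'])
Stmt 9 'return u': KEEP (return); live-in = ['u']
Removed statement numbers: [3, 4, 5, 6, 7, 8]
Surviving IR:
  b = 3
  u = b + 2
  return u

Answer: 3 4 5 6 7 8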